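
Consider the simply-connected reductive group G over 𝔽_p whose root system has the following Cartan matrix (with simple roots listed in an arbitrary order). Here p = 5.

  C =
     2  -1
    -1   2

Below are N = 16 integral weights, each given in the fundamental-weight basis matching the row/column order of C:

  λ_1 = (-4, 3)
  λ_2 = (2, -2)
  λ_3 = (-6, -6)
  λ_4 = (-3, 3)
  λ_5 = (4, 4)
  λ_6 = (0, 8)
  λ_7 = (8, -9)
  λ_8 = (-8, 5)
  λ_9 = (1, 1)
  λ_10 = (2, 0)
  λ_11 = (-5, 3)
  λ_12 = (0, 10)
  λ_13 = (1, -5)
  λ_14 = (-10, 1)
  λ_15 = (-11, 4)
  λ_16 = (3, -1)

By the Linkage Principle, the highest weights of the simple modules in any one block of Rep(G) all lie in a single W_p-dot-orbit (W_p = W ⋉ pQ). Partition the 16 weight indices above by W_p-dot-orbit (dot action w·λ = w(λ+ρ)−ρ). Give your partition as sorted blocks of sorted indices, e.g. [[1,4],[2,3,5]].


Type A_2, rank 2, |W|=6; reorder rows/cols to standard.

Each λ_j+ρ reduced to Ā_5; 2-tuples below use C's row order:

  λ_1 → (3, 1)
  λ_2 → (2, 1)
  λ_3 → (0, 0)
  λ_4 → (2, 2)
  λ_5 → (0, 0)
  λ_6 → (4, 0)
  λ_7 → (3, 1)
  λ_8 → (3, 1)
  λ_9 → (2, 2)
  λ_10 → (3, 1)
  λ_11 → (4, 0)
  λ_12 → (3, 1)
  λ_13 → (2, 2)
  λ_14 → (2, 1)
  λ_15 → (0, 0)
  λ_16 → (4, 0)

Grouping the 16 weights by Ā_5-representative: 5 linkage classes.

[[1, 7, 8, 10, 12], [2, 14], [3, 5, 15], [4, 9, 13], [6, 11, 16]]


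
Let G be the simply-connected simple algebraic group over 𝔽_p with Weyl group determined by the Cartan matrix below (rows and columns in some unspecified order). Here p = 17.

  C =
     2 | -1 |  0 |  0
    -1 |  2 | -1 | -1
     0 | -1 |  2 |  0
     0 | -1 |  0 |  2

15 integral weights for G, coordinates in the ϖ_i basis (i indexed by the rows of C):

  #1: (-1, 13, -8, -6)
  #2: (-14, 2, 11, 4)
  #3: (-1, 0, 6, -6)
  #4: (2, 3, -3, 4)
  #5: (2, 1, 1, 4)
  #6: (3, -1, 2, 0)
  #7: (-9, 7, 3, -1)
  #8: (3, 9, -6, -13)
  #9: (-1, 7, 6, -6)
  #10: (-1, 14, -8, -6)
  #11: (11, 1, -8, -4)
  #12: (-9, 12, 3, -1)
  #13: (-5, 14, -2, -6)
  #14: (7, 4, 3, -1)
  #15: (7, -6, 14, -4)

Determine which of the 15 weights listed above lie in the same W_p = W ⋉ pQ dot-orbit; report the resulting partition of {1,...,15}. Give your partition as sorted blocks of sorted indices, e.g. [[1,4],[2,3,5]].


Root system D_4: the 4×4 matrix C matches after relabeling.

Each λ_j+ρ reduced to Ā_17; 4-tuples below use C's row order:

  λ_1+ρ ↦ (0, 2, 7, 5) · λ_2+ρ ↦ (3, 2, 2, 5) · λ_3+ρ ↦ (4, 0, 3, 1) · λ_4+ρ ↦ (3, 2, 2, 5) · λ_5+ρ ↦ (3, 2, 2, 5) · λ_6+ρ ↦ (4, 0, 3, 1) · λ_7+ρ ↦ (8, 0, 4, 0) · λ_8+ρ ↦ (3, 2, 2, 5) · λ_9+ρ ↦ (0, 2, 7, 5) · λ_10+ρ ↦ (0, 2, 7, 5) · λ_11+ρ ↦ (4, 2, 1, 5) · λ_12+ρ ↦ (8, 0, 4, 0) · λ_13+ρ ↦ (4, 2, 1, 5) · λ_14+ρ ↦ (8, 0, 4, 0) · λ_15+ρ ↦ (0, 2, 7, 5)

The 15 indices split into 5 linkage classes (same alcove rep ⇔ same W_17-dot-orbit):

[[1, 9, 10, 15], [2, 4, 5, 8], [3, 6], [7, 12, 14], [11, 13]]


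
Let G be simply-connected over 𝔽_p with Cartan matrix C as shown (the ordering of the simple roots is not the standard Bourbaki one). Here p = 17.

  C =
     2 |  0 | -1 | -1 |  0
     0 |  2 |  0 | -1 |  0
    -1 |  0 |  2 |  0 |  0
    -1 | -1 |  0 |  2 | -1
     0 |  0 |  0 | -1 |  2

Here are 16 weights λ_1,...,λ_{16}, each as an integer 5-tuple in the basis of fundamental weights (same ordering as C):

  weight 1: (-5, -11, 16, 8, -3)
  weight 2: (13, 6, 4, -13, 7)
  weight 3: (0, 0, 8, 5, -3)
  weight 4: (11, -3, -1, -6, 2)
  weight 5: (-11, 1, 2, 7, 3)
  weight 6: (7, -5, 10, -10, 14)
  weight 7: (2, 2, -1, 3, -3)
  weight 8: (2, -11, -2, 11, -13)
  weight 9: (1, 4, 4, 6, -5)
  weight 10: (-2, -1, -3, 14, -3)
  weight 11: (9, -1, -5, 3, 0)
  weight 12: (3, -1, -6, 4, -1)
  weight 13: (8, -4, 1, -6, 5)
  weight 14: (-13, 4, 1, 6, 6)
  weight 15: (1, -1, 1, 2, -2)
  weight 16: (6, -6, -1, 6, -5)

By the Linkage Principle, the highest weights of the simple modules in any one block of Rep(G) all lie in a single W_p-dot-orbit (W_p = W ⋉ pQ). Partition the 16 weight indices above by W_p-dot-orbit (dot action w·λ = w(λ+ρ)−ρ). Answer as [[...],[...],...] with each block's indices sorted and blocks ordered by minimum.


Type D_5, rank 5, |W|=1920; reorder rows/cols to standard.

Folding the 16 weights λ_j+ρ into Ā_17 (reps in the given 5-coord order):

  λ_1 → (1, 0, 7, 2, 2);  λ_2 → (3, 3, 0, 2, 2);  λ_3 → (4, 1, 5, 0, 2);  λ_4 → (3, 3, 0, 2, 2);  λ_5 → (1, 0, 7, 2, 2);  λ_6 → (1, 5, 2, 1, 2);  λ_7 → (3, 3, 0, 2, 2);  λ_8 → (1, 0, 7, 2, 2);  λ_9 → (3, 3, 0, 2, 2);  λ_10 → (1, 0, 7, 2, 2);  λ_11 → (2, 0, 2, 2, 1);  λ_12 → (1, 0, 4, 4, 0);  λ_13 → (1, 5, 2, 1, 2);  λ_14 → (1, 0, 7, 2, 2);  λ_15 → (2, 0, 2, 2, 1);  λ_16 → (3, 3, 0, 2, 2)

Linkage partition of the 16 weights (6 classes, p=17):

[[1, 5, 8, 10, 14], [2, 4, 7, 9, 16], [3], [6, 13], [11, 15], [12]]


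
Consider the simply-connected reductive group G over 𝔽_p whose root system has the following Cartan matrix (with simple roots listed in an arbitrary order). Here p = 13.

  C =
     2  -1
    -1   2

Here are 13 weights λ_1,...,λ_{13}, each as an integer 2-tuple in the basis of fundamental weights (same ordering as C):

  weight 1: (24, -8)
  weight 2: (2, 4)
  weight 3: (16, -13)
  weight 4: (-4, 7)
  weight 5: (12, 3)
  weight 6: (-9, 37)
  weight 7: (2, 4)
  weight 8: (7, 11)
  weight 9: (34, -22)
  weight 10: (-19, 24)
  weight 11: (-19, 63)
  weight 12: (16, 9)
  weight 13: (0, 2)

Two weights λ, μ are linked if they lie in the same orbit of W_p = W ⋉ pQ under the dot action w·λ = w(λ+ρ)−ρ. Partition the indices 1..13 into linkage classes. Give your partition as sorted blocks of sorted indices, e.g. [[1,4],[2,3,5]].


Cartan matrix: type A_2 (|W|=6); un-permuting the 2 rows.

Each λ_j+ρ reduced to Ā_13; 2-tuples below use C's row order:

  [1] (1, 5);  [2] (3, 5);  [3] (1, 8);  [4] (3, 5);  [5] (9, 0);  [6] (1, 8);  [7] (3, 5);  [8] (1, 5);  [9] (1, 8);  [10] (1, 5);  [11] (1, 5);  [12] (1, 3);  [13] (1, 3)

These 13 weights hit 5 W_13-dot-orbits; sizes (4, 3, 3, 1, 2):

[[1, 8, 10, 11], [2, 4, 7], [3, 6, 9], [5], [12, 13]]


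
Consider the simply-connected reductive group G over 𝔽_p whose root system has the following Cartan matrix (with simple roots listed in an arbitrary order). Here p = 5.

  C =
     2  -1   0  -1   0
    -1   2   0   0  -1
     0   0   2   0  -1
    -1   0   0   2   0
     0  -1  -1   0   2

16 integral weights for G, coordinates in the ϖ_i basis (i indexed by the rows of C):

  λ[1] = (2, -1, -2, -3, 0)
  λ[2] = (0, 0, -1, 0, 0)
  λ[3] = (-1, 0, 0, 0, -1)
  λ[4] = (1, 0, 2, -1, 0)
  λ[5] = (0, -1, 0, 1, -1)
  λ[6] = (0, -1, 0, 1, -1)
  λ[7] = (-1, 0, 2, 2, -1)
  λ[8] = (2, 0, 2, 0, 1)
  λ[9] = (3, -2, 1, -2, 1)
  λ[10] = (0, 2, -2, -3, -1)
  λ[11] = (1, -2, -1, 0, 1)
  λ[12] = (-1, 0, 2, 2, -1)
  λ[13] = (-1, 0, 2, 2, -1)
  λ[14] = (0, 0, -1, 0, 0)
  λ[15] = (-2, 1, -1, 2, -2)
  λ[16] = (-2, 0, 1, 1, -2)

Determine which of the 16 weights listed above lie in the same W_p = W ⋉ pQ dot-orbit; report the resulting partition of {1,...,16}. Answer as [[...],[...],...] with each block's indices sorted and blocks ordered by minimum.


Type A_5, rank 5, |W|=720; reorder rows/cols to standard.

Alcove-folded reps (p=5, 16 weights, presented ϖ-order):

  1: (1, 0, 1, 2, 0);  2: (1, 1, 0, 1, 1);  3: (0, 1, 1, 1, 0);  4: (0, 1, 1, 2, 1);  5: (1, 0, 1, 2, 0);  6: (1, 0, 1, 2, 0);  7: (0, 1, 1, 1, 0);  8: (1, 0, 1, 2, 0);  9: (1, 1, 0, 1, 1);  10: (1, 1, 0, 1, 1);  11: (1, 1, 0, 1, 1);  12: (0, 1, 1, 1, 0);  13: (0, 1, 1, 1, 0);  14: (1, 1, 0, 1, 1);  15: (1, 0, 1, 2, 0);  16: (0, 1, 1, 1, 0)

Grouping the 16 weights by Ā_5-representative: 4 linkage classes.

[[1, 5, 6, 8, 15], [2, 9, 10, 11, 14], [3, 7, 12, 13, 16], [4]]


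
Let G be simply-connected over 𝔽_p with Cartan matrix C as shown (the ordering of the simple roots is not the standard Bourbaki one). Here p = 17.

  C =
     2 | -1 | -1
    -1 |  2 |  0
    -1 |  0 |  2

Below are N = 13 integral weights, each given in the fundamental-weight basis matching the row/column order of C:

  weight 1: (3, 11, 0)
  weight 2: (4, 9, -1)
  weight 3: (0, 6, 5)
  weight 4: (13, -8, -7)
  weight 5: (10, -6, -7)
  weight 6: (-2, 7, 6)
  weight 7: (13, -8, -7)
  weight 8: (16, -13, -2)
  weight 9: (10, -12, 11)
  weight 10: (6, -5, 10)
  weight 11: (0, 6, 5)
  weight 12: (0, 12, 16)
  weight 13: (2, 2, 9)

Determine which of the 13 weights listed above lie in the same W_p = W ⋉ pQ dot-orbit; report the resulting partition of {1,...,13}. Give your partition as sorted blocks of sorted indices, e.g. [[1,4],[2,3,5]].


Type A_3, rank 3, |W|=24; reorder rows/cols to standard.

Folding the 13 weights λ_j+ρ into Ā_17 (reps in the given 3-coord order):

  λ_1 → (4, 12, 1);  λ_2 → (5, 10, 0);  λ_3 → (1, 7, 6);  λ_4 → (1, 7, 6);  λ_5 → (0, 5, 6);  λ_6 → (1, 7, 6);  λ_7 → (1, 7, 6);  λ_8 → (4, 12, 1);  λ_9 → (0, 5, 6);  λ_10 → (3, 3, 10);  λ_11 → (1, 7, 6);  λ_12 → (0, 1, 3);  λ_13 → (3, 3, 10)

Linkage partition of the 13 weights (6 classes, p=17):

[[1, 8], [2], [3, 4, 6, 7, 11], [5, 9], [10, 13], [12]]


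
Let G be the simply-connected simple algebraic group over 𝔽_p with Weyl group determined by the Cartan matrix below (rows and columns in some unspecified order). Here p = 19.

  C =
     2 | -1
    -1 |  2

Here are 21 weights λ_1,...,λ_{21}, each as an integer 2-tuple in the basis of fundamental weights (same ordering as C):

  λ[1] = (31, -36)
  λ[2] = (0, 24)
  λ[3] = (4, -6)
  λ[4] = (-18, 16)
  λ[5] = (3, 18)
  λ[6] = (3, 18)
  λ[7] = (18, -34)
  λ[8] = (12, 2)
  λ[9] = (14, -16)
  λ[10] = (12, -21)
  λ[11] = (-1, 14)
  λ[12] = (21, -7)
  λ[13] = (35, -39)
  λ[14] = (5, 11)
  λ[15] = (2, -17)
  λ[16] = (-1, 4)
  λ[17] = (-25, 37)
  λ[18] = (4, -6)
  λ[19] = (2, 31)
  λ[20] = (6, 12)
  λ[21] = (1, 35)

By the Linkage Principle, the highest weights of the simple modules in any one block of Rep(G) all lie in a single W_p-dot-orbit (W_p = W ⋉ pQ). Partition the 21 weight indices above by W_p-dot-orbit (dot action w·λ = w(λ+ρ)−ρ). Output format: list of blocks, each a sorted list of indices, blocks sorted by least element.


Dynkin diagram of C (from the 2 off-diagonal −1 entries): A_2.

Folding the 21 weights λ_j+ρ into Ā_19 (reps in the given 2-coord order):

  λ_1 → (13, 3);  λ_2 → (6, 12);  λ_3 → (0, 5);  λ_4 → (17, 0);  λ_5 → (0, 15);  λ_6 → (0, 15);  λ_7 → (0, 5);  λ_8 → (13, 3);  λ_9 → (0, 15);  λ_10 → (6, 12);  λ_11 → (0, 15);  λ_12 → (13, 3);  λ_13 → (17, 0);  λ_14 → (6, 12);  λ_15 → (13, 3);  λ_16 → (0, 5);  λ_17 → (0, 5);  λ_18 → (0, 5);  λ_19 → (13, 3);  λ_20 → (6, 12);  λ_21 → (17, 0)

Grouping the 21 weights by Ā_19-representative: 5 linkage classes.

[[1, 8, 12, 15, 19], [2, 10, 14, 20], [3, 7, 16, 17, 18], [4, 13, 21], [5, 6, 9, 11]]


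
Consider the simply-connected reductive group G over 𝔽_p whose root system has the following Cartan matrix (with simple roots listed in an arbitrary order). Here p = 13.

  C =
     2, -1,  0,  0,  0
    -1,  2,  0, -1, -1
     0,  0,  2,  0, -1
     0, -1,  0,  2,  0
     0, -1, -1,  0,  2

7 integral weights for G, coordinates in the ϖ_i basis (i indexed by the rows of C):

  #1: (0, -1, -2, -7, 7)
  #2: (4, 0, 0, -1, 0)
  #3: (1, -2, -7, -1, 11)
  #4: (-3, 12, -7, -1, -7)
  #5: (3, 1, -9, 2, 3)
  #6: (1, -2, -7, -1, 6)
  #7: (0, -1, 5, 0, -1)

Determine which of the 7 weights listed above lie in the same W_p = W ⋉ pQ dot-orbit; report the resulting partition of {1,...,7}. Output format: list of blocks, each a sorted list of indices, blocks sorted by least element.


Cartan matrix: type D_5 (|W|=1920); un-permuting the 5 rows.

W_13-reps of the 7 weights in Ā_13 (same 5-coord order as C):

  λ_1 → (5, 1, 1, 0, 1);  λ_2 → (5, 1, 1, 0, 1);  λ_3 → (1, 0, 6, 1, 0);  λ_4 → (1, 0, 6, 1, 0);  λ_5 → (2, 2, 4, 1, 0);  λ_6 → (1, 0, 6, 1, 0);  λ_7 → (1, 0, 6, 1, 0)

Partition of {1..7} into 3 W_13-dot-orbits:

[[1, 2], [3, 4, 6, 7], [5]]


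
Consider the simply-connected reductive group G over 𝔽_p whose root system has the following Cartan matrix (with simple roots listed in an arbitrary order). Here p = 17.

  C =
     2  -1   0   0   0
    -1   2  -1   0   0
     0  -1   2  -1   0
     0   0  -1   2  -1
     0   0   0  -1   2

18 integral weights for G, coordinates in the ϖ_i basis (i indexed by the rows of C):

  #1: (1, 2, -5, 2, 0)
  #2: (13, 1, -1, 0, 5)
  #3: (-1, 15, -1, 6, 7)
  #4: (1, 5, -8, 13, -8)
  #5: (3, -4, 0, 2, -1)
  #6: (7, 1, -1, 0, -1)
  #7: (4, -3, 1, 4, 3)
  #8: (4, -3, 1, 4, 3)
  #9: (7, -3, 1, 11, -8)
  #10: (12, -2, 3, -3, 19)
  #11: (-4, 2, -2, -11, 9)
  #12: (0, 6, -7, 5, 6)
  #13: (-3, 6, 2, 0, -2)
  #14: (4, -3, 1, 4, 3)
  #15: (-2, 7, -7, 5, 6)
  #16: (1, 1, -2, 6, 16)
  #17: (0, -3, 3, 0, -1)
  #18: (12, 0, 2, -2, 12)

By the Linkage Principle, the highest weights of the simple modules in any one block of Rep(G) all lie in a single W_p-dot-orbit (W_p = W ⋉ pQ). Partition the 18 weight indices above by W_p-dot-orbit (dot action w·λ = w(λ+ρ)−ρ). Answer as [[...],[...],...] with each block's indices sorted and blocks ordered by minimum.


Type A_5, rank 5, |W|=720; reorder rows/cols to standard.

W_17-reps of the 18 weights in Ā_17 (same 5-coord order as C):

    1: (1, 1, 2, 1, 0)
    2: (8, 2, 0, 1, 0)
    3: (8, 2, 0, 1, 0)
    4: (1, 1, 6, 0, 7)
    5: (1, 1, 2, 1, 0)
    6: (8, 2, 0, 1, 0)
    7: (3, 2, 0, 5, 4)
    8: (3, 2, 0, 5, 4)
    9: (3, 2, 0, 5, 4)
    10: (1, 1, 2, 1, 0)
    11: (8, 2, 0, 1, 0)
    12: (1, 1, 6, 0, 7)
    13: (2, 5, 3, 0, 1)
    14: (3, 2, 0, 5, 4)
    15: (1, 1, 6, 0, 7)
    16: (1, 1, 6, 0, 7)
    17: (1, 1, 2, 1, 0)
    18: (1, 1, 2, 1, 0)

Grouping the 18 weights by Ā_17-representative: 5 linkage classes.

[[1, 5, 10, 17, 18], [2, 3, 6, 11], [4, 12, 15, 16], [7, 8, 9, 14], [13]]


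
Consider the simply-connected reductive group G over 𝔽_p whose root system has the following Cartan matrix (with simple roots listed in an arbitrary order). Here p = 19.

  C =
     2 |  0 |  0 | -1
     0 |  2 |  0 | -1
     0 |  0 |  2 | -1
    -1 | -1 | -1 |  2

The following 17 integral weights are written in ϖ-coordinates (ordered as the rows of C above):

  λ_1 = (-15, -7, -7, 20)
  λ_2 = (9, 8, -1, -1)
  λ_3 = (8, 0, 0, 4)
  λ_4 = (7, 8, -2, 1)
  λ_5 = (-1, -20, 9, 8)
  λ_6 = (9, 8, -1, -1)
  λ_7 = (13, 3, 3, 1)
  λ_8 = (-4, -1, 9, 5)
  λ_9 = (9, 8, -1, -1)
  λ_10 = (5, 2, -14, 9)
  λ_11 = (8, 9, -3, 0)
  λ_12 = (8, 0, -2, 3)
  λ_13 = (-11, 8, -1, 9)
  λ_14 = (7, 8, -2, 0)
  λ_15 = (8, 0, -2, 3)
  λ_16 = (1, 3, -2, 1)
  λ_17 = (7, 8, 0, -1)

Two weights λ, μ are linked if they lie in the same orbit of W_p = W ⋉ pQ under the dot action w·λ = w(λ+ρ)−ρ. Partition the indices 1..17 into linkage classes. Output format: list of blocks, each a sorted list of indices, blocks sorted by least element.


Dynkin diagram of C (from the 6 off-diagonal −1 entries): D_4.

Ā_19 reps of the 17 weights (D_4, coords as presented):

    λ_1+ρ ↦ (9, 1, 1, 3)
    λ_2+ρ ↦ (10, 9, 0, 0)
    λ_3+ρ ↦ (9, 1, 1, 3)
    λ_4+ρ ↦ (8, 9, 1, 0)
    λ_5+ρ ↦ (10, 9, 0, 0)
    λ_6+ρ ↦ (10, 9, 0, 0)
    λ_7+ρ ↦ (9, 1, 1, 3)
    λ_8+ρ ↦ (3, 0, 10, 3)
    λ_9+ρ ↦ (10, 9, 0, 0)
    λ_10+ρ ↦ (3, 0, 10, 3)
    λ_11+ρ ↦ (8, 9, 1, 0)
    λ_12+ρ ↦ (9, 1, 1, 3)
    λ_13+ρ ↦ (10, 9, 0, 0)
    λ_14+ρ ↦ (8, 9, 1, 0)
    λ_15+ρ ↦ (9, 1, 1, 3)
    λ_16+ρ ↦ (2, 4, 1, 1)
    λ_17+ρ ↦ (8, 9, 1, 0)

5 distinct reps among the 17 weights ⇒ 5 W_19-linkage classes:

[[1, 3, 7, 12, 15], [2, 5, 6, 9, 13], [4, 11, 14, 17], [8, 10], [16]]


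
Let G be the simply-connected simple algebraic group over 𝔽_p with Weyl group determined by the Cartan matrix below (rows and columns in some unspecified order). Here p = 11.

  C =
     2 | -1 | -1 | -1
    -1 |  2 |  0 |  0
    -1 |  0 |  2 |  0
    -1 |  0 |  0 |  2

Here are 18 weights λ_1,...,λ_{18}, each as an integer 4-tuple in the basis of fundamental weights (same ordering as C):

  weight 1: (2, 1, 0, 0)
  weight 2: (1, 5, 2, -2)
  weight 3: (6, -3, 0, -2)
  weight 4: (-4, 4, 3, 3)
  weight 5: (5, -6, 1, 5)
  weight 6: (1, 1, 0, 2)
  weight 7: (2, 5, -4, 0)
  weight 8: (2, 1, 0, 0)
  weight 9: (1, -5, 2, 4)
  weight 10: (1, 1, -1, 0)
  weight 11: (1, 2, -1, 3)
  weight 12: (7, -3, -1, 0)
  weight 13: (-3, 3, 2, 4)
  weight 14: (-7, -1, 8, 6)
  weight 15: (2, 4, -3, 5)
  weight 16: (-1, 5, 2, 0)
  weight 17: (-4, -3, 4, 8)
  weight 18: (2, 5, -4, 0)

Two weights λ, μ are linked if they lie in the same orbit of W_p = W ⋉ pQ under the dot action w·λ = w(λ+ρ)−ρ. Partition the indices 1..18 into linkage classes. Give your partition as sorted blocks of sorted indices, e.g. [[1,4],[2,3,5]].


Cartan matrix: type D_4 (|W|=192); un-permuting the 4 rows.

λ_j+ρ reflected into Ā_11 (⟨·,θ^∨⟩≤11); 4-tuples as given:

  λ_1 → (3, 2, 1, 1) · λ_2 → (0, 6, 3, 1) · λ_3 → (3, 2, 1, 1) · λ_4 → (3, 2, 1, 1) · λ_5 → (2, 2, 1, 3) · λ_6 → (2, 2, 1, 3) · λ_7 → (0, 6, 3, 1) · λ_8 → (3, 2, 1, 1) · λ_9 → (2, 2, 1, 3) · λ_10 → (2, 2, 0, 1) · λ_11 → (2, 3, 0, 4) · λ_12 → (2, 2, 0, 1) · λ_13 → (2, 2, 1, 3) · λ_14 → (0, 6, 3, 1) · λ_15 → (2, 2, 1, 3) · λ_16 → (0, 6, 3, 1) · λ_17 → (2, 3, 0, 4) · λ_18 → (0, 6, 3, 1)

5 distinct reps among the 18 weights ⇒ 5 W_11-linkage classes:

[[1, 3, 4, 8], [2, 7, 14, 16, 18], [5, 6, 9, 13, 15], [10, 12], [11, 17]]


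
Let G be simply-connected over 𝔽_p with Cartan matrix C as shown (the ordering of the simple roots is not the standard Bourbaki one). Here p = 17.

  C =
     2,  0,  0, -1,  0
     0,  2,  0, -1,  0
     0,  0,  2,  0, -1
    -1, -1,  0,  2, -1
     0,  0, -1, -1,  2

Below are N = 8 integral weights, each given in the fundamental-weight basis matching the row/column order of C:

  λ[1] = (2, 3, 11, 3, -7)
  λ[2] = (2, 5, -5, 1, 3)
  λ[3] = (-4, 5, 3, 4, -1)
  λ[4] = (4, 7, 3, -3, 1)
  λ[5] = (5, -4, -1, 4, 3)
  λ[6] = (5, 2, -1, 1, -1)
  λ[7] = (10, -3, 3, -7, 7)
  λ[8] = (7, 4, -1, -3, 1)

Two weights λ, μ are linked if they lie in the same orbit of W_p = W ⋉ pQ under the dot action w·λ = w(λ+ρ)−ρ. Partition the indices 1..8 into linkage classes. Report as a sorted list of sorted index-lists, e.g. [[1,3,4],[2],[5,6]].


C ↔ D_5 under row/col permutation; |W(D_5)| = 1920.

Ā_17 reps of the 8 weights (D_5, coords as presented):

  1: (1, 2, 6, 2, 0) · 2: (3, 6, 4, 2, 0) · 3: (3, 6, 4, 2, 0) · 4: (3, 6, 4, 2, 0) · 5: (6, 3, 0, 2, 0) · 6: (6, 3, 0, 2, 0) · 7: (3, 6, 4, 2, 0) · 8: (6, 3, 0, 2, 0)

Grouping the 8 weights by Ā_17-representative: 3 linkage classes.

[[1], [2, 3, 4, 7], [5, 6, 8]]


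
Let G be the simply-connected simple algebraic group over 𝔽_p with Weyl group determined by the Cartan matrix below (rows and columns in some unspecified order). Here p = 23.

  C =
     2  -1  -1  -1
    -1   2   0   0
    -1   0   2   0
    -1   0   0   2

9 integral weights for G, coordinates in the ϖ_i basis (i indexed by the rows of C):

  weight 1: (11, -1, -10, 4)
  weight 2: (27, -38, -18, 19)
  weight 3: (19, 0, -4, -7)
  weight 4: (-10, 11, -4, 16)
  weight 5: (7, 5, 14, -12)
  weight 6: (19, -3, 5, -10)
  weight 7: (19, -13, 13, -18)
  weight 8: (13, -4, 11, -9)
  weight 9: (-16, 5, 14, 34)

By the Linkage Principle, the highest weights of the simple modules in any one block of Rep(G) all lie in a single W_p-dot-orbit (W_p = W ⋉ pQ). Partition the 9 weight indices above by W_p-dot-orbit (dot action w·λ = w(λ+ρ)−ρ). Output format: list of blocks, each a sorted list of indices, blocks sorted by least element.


Dynkin diagram of C (from the 6 off-diagonal −1 entries): D_4.

Folding the 9 weights λ_j+ρ into Ā_23 (reps in the given 4-coord order):

    1: (3, 0, 9, 5)
    2: (2, 1, 3, 6)
    3: (2, 1, 3, 6)
    4: (3, 0, 9, 5)
    5: (3, 0, 9, 5)
    6: (2, 1, 3, 6)
    7: (2, 1, 3, 6)
    8: (3, 0, 9, 5)
    9: (3, 0, 9, 5)

Linkage partition of the 9 weights (2 classes, p=23):

[[1, 4, 5, 8, 9], [2, 3, 6, 7]]


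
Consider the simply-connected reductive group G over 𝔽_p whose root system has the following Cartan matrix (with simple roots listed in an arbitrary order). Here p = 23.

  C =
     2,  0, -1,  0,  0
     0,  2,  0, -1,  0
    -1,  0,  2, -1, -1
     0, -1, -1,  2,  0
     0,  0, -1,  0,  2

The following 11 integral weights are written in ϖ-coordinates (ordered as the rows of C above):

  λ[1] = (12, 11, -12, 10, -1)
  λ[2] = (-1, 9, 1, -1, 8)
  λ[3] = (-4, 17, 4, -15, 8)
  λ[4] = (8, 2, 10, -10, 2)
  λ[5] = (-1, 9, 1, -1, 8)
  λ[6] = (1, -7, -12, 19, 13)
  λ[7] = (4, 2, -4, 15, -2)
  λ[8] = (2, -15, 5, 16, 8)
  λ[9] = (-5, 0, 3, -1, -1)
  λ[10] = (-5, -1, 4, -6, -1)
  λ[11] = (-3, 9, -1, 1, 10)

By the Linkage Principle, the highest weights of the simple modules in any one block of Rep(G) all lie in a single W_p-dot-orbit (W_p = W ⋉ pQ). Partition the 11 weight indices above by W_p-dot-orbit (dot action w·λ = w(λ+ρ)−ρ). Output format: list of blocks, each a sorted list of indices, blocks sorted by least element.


C ↔ D_5 under row/col permutation; |W(D_5)| = 1920.

Folding the 11 weights λ_j+ρ into Ā_23 (reps in the given 5-coord order):

  λ_1 → (0, 10, 2, 0, 9);  λ_2 → (0, 10, 2, 0, 9);  λ_3 → (9, 4, 0, 2, 3);  λ_4 → (9, 4, 0, 2, 3);  λ_5 → (0, 10, 2, 0, 9);  λ_6 → (9, 4, 0, 2, 3);  λ_7 → (1, 3, 1, 2, 3);  λ_8 → (9, 4, 0, 2, 3);  λ_9 → (4, 1, 0, 0, 0);  λ_10 → (4, 1, 0, 0, 0);  λ_11 → (0, 10, 2, 0, 9)

4 distinct reps among the 11 weights ⇒ 4 W_23-linkage classes:

[[1, 2, 5, 11], [3, 4, 6, 8], [7], [9, 10]]


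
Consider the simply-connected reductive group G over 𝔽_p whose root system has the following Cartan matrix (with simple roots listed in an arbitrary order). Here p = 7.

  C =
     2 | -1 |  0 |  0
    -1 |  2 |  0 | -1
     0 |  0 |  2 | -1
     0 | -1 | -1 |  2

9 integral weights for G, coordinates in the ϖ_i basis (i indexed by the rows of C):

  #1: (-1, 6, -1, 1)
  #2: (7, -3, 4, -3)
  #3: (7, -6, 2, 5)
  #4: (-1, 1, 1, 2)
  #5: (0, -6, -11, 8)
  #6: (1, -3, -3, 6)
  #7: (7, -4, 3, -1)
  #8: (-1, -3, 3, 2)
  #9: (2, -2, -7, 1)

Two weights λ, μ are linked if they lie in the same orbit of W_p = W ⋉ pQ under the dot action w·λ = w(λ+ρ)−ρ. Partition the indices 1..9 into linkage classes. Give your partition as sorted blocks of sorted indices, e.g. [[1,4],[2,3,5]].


Type A_4, rank 4, |W|=120; reorder rows/cols to standard.

Folding the 9 weights λ_j+ρ into Ā_7 (reps in the given 4-coord order):

    [1] (0, 5, 0, 0)
    [2] (2, 2, 1, 1)
    [3] (2, 2, 1, 1)
    [4] (0, 2, 2, 3)
    [5] (2, 2, 1, 1)
    [6] (0, 2, 2, 3)
    [7] (3, 0, 1, 2)
    [8] (2, 0, 4, 1)
    [9] (2, 2, 1, 1)

The 9 indices split into 5 linkage classes (same alcove rep ⇔ same W_7-dot-orbit):

[[1], [2, 3, 5, 9], [4, 6], [7], [8]]


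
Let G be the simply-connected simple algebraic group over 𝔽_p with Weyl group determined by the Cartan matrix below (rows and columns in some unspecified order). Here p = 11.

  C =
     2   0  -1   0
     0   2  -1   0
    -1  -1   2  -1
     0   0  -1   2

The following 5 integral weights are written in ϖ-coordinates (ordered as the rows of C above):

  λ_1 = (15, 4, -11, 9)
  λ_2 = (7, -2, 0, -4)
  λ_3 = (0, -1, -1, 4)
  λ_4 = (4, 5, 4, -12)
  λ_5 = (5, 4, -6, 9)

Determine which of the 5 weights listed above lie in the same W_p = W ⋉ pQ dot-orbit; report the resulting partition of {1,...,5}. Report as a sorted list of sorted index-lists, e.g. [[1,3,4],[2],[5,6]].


Cartan matrix: type D_4 (|W|=192); un-permuting the 4 rows.

W_11-reps of the 5 weights in Ā_11 (same 4-coord order as C):

  λ_1+ρ ↦ (1, 0, 0, 5) · λ_2+ρ ↦ (5, 2, 1, 0) · λ_3+ρ ↦ (1, 0, 0, 5) · λ_4+ρ ↦ (1, 0, 0, 5) · λ_5+ρ ↦ (1, 0, 0, 5)

Linkage partition of the 5 weights (2 classes, p=11):

[[1, 3, 4, 5], [2]]


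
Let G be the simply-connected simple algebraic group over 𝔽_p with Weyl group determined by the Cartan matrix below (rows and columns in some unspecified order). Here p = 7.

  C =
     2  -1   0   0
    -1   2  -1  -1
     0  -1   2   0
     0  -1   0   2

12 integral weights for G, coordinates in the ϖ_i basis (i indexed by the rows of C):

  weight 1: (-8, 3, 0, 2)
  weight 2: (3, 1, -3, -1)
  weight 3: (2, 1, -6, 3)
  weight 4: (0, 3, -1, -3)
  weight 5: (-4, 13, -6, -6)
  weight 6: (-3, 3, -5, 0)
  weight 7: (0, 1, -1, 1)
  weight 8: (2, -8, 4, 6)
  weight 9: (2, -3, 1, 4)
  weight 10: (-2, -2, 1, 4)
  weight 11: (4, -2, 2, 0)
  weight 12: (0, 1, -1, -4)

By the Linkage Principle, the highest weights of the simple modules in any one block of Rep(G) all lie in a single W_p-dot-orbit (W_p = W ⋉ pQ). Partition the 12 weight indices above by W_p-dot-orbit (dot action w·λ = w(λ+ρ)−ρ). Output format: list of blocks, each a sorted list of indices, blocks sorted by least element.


C ↔ D_4 under row/col permutation; |W(D_4)| = 192.

Each λ_j+ρ reduced to Ā_7; 4-tuples below use C's row order:

    λ_1+ρ ↦ (4, 0, 2, 0)
    λ_2+ρ ↦ (4, 0, 2, 0)
    λ_3+ρ ↦ (0, 1, 2, 1)
    λ_4+ρ ↦ (1, 2, 0, 2)
    λ_5+ρ ↦ (3, 1, 1, 1)
    λ_6+ρ ↦ (0, 1, 2, 1)
    λ_7+ρ ↦ (1, 2, 0, 2)
    λ_8+ρ ↦ (4, 0, 2, 0)
    λ_9+ρ ↦ (1, 1, 0, 3)
    λ_10+ρ ↦ (1, 1, 0, 3)
    λ_11+ρ ↦ (4, 0, 2, 0)
    λ_12+ρ ↦ (0, 0, 1, 2)

Grouping the 12 weights by Ā_7-representative: 6 linkage classes.

[[1, 2, 8, 11], [3, 6], [4, 7], [5], [9, 10], [12]]


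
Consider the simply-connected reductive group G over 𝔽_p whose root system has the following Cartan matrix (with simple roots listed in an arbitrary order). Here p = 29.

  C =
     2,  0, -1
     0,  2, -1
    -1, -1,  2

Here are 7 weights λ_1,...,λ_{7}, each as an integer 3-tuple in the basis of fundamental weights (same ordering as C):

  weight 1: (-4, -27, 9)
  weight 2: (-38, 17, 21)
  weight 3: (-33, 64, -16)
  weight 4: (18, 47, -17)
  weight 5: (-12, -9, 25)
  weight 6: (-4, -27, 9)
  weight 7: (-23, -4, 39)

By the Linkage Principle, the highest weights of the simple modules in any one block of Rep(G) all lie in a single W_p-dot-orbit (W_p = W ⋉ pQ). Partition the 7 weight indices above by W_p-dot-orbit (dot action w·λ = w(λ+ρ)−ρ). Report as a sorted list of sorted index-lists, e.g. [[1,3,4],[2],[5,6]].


Root system A_3: the 3×3 matrix C matches after relabeling.

Ā_29 reps of the 7 weights (A_3, coords as presented):

    λ_1 → (16, 7, 3)
    λ_2 → (11, 8, 7)
    λ_3 → (11, 8, 7)
    λ_4 → (16, 7, 3)
    λ_5 → (11, 8, 7)
    λ_6 → (16, 7, 3)
    λ_7 → (11, 8, 7)

2 distinct reps among the 7 weights ⇒ 2 W_29-linkage classes:

[[1, 4, 6], [2, 3, 5, 7]]


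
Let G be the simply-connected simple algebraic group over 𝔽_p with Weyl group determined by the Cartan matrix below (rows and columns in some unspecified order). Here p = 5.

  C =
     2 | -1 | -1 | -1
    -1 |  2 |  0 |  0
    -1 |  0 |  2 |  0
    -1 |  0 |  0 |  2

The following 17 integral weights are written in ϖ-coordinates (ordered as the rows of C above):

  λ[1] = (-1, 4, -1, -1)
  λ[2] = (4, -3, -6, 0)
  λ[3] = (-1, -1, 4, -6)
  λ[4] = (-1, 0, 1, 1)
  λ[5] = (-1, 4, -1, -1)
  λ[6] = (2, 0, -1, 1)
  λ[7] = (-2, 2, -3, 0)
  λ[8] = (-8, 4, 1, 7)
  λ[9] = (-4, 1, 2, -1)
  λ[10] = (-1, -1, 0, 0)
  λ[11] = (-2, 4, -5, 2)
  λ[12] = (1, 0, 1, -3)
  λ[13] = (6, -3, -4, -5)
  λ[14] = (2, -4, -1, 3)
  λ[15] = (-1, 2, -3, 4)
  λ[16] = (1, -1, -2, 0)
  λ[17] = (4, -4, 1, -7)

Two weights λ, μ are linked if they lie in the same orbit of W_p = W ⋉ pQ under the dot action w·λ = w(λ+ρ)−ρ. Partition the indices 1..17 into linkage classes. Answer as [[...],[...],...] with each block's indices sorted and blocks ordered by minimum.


Dynkin diagram of C (from the 6 off-diagonal −1 entries): D_4.

λ_j+ρ reflected into Ā_5 (⟨·,θ^∨⟩≤5); 4-tuples as given:

  [1] (0, 5, 0, 0) · [2] (0, 0, 3, 1) · [3] (0, 5, 0, 0) · [4] (0, 1, 2, 2) · [5] (0, 5, 0, 0) · [6] (0, 0, 1, 1) · [7] (0, 0, 1, 2) · [8] (0, 1, 2, 2) · [9] (0, 0, 1, 2) · [10] (0, 0, 1, 1) · [11] (0, 0, 1, 2) · [12] (0, 1, 2, 2) · [13] (0, 0, 1, 2) · [14] (0, 1, 2, 2) · [15] (0, 0, 1, 2) · [16] (1, 0, 1, 1) · [17] (1, 0, 1, 1)

These 17 weights hit 6 W_5-dot-orbits; sizes (3, 1, 4, 2, 5, 2):

[[1, 3, 5], [2], [4, 8, 12, 14], [6, 10], [7, 9, 11, 13, 15], [16, 17]]


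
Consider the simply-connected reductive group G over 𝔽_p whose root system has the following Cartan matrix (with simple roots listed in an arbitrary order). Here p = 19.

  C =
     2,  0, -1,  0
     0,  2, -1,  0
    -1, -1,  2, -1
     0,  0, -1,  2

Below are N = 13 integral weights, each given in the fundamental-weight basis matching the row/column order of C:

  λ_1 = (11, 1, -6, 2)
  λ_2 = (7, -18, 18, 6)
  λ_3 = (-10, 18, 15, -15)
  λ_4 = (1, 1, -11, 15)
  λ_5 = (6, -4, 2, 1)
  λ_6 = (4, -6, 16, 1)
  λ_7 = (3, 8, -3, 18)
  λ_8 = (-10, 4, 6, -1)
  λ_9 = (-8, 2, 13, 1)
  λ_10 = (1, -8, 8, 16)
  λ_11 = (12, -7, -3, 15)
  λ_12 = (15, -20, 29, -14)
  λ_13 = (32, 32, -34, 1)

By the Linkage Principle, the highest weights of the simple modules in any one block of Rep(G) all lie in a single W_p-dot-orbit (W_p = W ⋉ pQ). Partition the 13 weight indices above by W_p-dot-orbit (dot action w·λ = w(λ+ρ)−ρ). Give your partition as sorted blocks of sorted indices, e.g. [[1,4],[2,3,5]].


Root system D_4: the 4×4 matrix C matches after relabeling.

Each λ_j+ρ reduced to Ā_19; 4-tuples below use C's row order:

  [1] (7, 3, 0, 2) · [2] (7, 2, 0, 8) · [3] (7, 3, 0, 2) · [4] (2, 2, 6, 0) · [5] (7, 3, 0, 2) · [6] (0, 0, 2, 3) · [7] (7, 2, 0, 8) · [8] (7, 3, 0, 2) · [9] (7, 3, 0, 2) · [10] (7, 2, 0, 8) · [11] (3, 0, 2, 6) · [12] (3, 0, 2, 6) · [13] (0, 0, 2, 3)

Linkage partition of the 13 weights (5 classes, p=19):

[[1, 3, 5, 8, 9], [2, 7, 10], [4], [6, 13], [11, 12]]


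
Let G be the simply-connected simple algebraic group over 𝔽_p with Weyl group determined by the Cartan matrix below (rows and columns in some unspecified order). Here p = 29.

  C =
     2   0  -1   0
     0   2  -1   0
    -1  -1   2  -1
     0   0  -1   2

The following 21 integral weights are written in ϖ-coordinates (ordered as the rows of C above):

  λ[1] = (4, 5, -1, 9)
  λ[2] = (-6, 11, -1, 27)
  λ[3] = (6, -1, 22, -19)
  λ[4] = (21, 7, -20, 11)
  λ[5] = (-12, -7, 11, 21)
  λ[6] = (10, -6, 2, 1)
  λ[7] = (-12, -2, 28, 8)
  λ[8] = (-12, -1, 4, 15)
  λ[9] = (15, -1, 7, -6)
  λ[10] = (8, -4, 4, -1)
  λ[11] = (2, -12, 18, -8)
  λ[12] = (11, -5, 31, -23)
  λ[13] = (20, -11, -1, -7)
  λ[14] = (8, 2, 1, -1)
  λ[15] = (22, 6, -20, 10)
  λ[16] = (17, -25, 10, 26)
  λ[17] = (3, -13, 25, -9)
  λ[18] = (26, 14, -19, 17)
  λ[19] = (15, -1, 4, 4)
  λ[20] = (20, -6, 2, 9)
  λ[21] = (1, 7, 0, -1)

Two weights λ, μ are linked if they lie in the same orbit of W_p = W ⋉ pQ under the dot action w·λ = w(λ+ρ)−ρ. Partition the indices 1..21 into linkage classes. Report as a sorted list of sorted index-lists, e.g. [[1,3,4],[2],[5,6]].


Root system D_4: the 4×4 matrix C matches after relabeling.

Ā_29 reps of the 21 weights (D_4, coords as presented):

  1: (5, 6, 0, 10)
  2: (6, 1, 0, 17)
  3: (6, 1, 0, 17)
  4: (3, 11, 1, 7)
  5: (6, 1, 0, 17)
  6: (9, 3, 2, 0)
  7: (2, 8, 1, 0)
  8: (5, 6, 0, 10)
  9: (16, 0, 3, 5)
  10: (9, 3, 2, 0)
  11: (3, 11, 1, 7)
  12: (3, 11, 1, 7)
  13: (5, 6, 0, 10)
  14: (9, 3, 2, 0)
  15: (3, 11, 1, 7)
  16: (9, 3, 2, 0)
  17: (3, 11, 1, 7)
  18: (9, 3, 2, 0)
  19: (16, 0, 3, 5)
  20: (16, 0, 3, 5)
  21: (2, 8, 1, 0)

Grouping the 21 weights by Ā_29-representative: 6 linkage classes.

[[1, 8, 13], [2, 3, 5], [4, 11, 12, 15, 17], [6, 10, 14, 16, 18], [7, 21], [9, 19, 20]]


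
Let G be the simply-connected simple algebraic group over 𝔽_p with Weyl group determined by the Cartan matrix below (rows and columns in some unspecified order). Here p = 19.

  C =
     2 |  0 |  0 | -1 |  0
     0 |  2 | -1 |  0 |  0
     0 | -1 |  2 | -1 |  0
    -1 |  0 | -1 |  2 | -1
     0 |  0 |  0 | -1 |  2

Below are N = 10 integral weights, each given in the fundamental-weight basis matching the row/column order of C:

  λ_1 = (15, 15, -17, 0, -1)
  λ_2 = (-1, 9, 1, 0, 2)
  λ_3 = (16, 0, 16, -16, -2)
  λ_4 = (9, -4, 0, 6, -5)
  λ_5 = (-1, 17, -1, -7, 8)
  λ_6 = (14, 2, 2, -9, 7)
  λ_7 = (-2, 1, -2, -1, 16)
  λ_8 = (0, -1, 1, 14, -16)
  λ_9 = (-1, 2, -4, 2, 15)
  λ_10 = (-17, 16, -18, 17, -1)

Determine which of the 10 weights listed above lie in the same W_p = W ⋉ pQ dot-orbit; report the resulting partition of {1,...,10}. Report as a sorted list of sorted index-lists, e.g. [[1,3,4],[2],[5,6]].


C ↔ D_5 under row/col permutation; |W(D_5)| = 1920.

λ_j+ρ reflected into Ā_19 (⟨·,θ^∨⟩≤19); 5-tuples as given:

  1: (1, 0, 1, 0, 15)
  2: (0, 10, 2, 1, 3)
  3: (1, 0, 1, 0, 15)
  4: (10, 1, 0, 1, 4)
  5: (0, 10, 2, 1, 3)
  6: (7, 2, 1, 3, 0)
  7: (1, 0, 1, 0, 15)
  8: (1, 0, 1, 0, 15)
  9: (0, 0, 0, 0, 16)
  10: (1, 0, 1, 0, 15)

The 10 indices split into 5 linkage classes (same alcove rep ⇔ same W_19-dot-orbit):

[[1, 3, 7, 8, 10], [2, 5], [4], [6], [9]]


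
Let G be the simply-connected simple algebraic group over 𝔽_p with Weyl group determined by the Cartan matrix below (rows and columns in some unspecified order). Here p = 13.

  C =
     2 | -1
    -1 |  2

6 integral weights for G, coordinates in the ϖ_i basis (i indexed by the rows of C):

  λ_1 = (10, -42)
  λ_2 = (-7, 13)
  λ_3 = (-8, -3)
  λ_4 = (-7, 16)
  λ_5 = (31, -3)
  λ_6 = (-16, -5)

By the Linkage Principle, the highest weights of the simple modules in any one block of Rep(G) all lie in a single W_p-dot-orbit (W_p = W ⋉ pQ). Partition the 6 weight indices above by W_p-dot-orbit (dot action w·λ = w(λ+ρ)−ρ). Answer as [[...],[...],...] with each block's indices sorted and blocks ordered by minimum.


C ↔ A_2 under row/col permutation; |W(A_2)| = 6.

W_13-reps of the 6 weights in Ā_13 (same 2-coord order as C):

  1: (9, 2) · 2: (5, 7) · 3: (2, 7) · 4: (2, 7) · 5: (2, 7) · 6: (2, 7)

Partition of {1..6} into 3 W_13-dot-orbits:

[[1], [2], [3, 4, 5, 6]]


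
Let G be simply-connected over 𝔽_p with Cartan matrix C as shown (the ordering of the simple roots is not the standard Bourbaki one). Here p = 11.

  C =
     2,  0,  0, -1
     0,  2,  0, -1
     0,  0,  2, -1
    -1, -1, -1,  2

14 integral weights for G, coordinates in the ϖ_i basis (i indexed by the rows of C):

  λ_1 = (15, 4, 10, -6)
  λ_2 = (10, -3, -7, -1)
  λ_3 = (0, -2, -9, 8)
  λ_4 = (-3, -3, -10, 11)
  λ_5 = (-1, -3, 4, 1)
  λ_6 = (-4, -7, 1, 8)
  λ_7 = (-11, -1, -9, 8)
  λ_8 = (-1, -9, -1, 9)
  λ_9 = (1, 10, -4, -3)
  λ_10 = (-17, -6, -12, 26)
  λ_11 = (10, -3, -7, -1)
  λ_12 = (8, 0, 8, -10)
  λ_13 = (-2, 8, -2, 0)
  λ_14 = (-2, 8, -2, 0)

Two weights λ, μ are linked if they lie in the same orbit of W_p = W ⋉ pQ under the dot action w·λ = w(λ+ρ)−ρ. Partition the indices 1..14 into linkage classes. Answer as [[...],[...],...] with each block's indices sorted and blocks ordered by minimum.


Type D_4, rank 4, |W|=192; reorder rows/cols to standard.

Ā_11 reps of the 14 weights (D_4, coords as presented):

  [1] (5, 6, 0, 0);  [2] (3, 6, 2, 0);  [3] (1, 1, 8, 0);  [4] (1, 1, 8, 0);  [5] (0, 2, 5, 0);  [6] (3, 6, 2, 0);  [7] (0, 8, 0, 1);  [8] (0, 8, 0, 1);  [9] (3, 6, 2, 0);  [10] (5, 6, 0, 0);  [11] (3, 6, 2, 0);  [12] (0, 8, 0, 1);  [13] (0, 8, 0, 1);  [14] (0, 8, 0, 1)

Partition of {1..14} into 5 W_11-dot-orbits:

[[1, 10], [2, 6, 9, 11], [3, 4], [5], [7, 8, 12, 13, 14]]


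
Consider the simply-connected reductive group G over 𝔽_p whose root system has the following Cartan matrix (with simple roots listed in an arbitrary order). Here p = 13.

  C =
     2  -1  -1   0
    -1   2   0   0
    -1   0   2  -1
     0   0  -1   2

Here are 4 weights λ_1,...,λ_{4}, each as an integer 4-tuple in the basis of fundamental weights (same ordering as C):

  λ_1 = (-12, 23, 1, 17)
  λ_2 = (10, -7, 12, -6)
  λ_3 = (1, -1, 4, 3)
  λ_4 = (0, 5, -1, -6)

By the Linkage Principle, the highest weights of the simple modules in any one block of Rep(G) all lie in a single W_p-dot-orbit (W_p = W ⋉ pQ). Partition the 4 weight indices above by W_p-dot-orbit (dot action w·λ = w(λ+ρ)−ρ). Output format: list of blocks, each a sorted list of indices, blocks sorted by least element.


C ↔ A_4 under row/col permutation; |W(A_4)| = 120.

Each λ_j+ρ reduced to Ā_13; 4-tuples below use C's row order:

  λ_1 → (2, 0, 5, 4) · λ_2 → (0, 5, 2, 6) · λ_3 → (2, 0, 5, 4) · λ_4 → (4, 2, 1, 0)

Partition of {1..4} into 3 W_13-dot-orbits:

[[1, 3], [2], [4]]


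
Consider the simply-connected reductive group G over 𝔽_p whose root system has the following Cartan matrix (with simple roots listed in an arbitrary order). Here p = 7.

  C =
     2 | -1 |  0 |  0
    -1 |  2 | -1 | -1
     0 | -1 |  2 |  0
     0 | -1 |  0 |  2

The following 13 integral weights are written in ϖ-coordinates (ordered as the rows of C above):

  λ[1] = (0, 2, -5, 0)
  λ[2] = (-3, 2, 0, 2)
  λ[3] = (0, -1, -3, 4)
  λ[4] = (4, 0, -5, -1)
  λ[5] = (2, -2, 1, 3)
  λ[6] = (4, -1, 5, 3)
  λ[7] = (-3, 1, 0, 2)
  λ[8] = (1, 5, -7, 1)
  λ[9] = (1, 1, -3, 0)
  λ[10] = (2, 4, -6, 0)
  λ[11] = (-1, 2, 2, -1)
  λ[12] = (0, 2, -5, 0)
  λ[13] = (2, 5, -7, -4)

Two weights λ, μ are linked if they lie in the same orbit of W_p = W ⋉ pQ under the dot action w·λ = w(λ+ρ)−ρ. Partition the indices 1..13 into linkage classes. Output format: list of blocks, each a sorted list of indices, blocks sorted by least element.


D_4 Cartan matrix, 4 simple roots permuted; ρ=(1,1,1,1).

Ā_7 reps of the 13 weights (D_4, coords as presented):

  1: (0, 1, 3, 0) · 2: (2, 0, 1, 3) · 3: (1, 1, 0, 3) · 4: (2, 0, 1, 3) · 5: (2, 0, 1, 3) · 6: (2, 0, 1, 3) · 7: (2, 0, 1, 3) · 8: (1, 1, 3, 1) · 9: (2, 0, 2, 1) · 10: (1, 1, 3, 1) · 11: (0, 1, 3, 0) · 12: (0, 1, 3, 0) · 13: (0, 1, 3, 0)

5 distinct reps among the 13 weights ⇒ 5 W_7-linkage classes:

[[1, 11, 12, 13], [2, 4, 5, 6, 7], [3], [8, 10], [9]]


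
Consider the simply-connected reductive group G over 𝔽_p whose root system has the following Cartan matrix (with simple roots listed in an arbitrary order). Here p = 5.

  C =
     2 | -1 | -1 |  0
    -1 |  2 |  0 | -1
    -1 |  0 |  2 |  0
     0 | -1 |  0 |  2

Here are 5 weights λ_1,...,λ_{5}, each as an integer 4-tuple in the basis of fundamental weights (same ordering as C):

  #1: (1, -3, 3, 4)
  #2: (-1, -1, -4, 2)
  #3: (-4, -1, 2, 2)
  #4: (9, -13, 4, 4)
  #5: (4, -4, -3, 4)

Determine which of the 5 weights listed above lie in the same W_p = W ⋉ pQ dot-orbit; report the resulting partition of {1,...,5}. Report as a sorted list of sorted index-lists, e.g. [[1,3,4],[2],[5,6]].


Root system A_4: the 4×4 matrix C matches after relabeling.

Folding the 5 weights λ_j+ρ into Ā_5 (reps in the given 4-coord order):

  λ_1+ρ ↦ (0, 1, 0, 1) · λ_2+ρ ↦ (0, 3, 0, 0) · λ_3+ρ ↦ (0, 3, 0, 0) · λ_4+ρ ↦ (0, 3, 0, 0) · λ_5+ρ ↦ (0, 3, 0, 0)

Linkage partition of the 5 weights (2 classes, p=5):

[[1], [2, 3, 4, 5]]


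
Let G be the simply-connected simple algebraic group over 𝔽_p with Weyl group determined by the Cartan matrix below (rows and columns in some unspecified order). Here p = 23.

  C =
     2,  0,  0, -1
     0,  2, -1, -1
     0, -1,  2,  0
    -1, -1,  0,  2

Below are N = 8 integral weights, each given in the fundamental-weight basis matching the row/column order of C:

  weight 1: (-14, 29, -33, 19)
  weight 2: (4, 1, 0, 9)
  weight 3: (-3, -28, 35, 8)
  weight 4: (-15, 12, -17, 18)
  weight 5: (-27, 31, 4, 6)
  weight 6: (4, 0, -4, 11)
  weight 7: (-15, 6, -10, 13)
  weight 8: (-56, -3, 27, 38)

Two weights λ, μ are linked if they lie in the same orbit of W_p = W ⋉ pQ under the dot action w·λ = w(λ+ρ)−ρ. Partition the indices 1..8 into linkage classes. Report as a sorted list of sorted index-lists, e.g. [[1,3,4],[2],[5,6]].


Root system A_4: the 4×4 matrix C matches after relabeling.

λ_j+ρ reflected into Ā_23 (⟨·,θ^∨⟩≤23); 4-tuples as given:

  [1] (5, 3, 4, 2) · [2] (5, 2, 1, 10) · [3] (5, 3, 4, 2) · [4] (5, 3, 4, 2) · [5] (5, 3, 4, 2) · [6] (5, 2, 1, 10) · [7] (12, 0, 7, 2) · [8] (5, 3, 4, 2)

Grouping the 8 weights by Ā_23-representative: 3 linkage classes.

[[1, 3, 4, 5, 8], [2, 6], [7]]
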